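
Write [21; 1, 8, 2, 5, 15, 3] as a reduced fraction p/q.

105990/4841

Using pₖ = aₖpₖ₋₁ + pₖ₋₂ and qₖ = aₖqₖ₋₁ + qₖ₋₂:
  k=0: a=21, p=21, q=1
  k=1: a=1, p=22, q=1
  k=2: a=8, p=197, q=9
  k=3: a=2, p=416, q=19
  k=4: a=5, p=2277, q=104
  k=5: a=15, p=34571, q=1579
  k=6: a=3, p=105990, q=4841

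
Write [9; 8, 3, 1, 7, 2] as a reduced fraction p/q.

4971/545

Using pₖ = aₖpₖ₋₁ + pₖ₋₂ and qₖ = aₖqₖ₋₁ + qₖ₋₂:
  k=0: a=9, p=9, q=1
  k=1: a=8, p=73, q=8
  k=2: a=3, p=228, q=25
  k=3: a=1, p=301, q=33
  k=4: a=7, p=2335, q=256
  k=5: a=2, p=4971, q=545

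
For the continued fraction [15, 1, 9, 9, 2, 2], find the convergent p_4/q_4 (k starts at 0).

3053/192

Using pₖ = aₖpₖ₋₁ + pₖ₋₂, qₖ = aₖqₖ₋₁ + qₖ₋₂ (with p₋₁=1, p₋₂=0, q₋₁=0, q₋₂=1):
  k=0: a=15, p=15, q=1
  k=1: a=1, p=16, q=1
  k=2: a=9, p=159, q=10
  k=3: a=9, p=1447, q=91
  k=4: a=2, p=3053, q=192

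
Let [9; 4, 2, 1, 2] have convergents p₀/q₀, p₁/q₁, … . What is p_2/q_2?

Using pₖ = aₖpₖ₋₁ + pₖ₋₂, qₖ = aₖqₖ₋₁ + qₖ₋₂ (with p₋₁=1, p₋₂=0, q₋₁=0, q₋₂=1):
  k=0: a=9, p=9, q=1
  k=1: a=4, p=37, q=4
  k=2: a=2, p=83, q=9

83/9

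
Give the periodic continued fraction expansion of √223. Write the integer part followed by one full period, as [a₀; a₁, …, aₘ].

[14; 1, 13, 1, 28]

a₀ = ⌊√223⌋ = 14.
With m₀=0, d₀=1 and mₖ₊₁ = dₖaₖ − mₖ, dₖ₊₁ = (n − mₖ₊₁²)/dₖ, aₖ₊₁ = ⌊(a₀+mₖ₊₁)/dₖ₊₁⌋:
  k=1: m=14, d=27, a=1
  k=2: m=13, d=2, a=13
  k=3: m=13, d=27, a=1
  k=4: m=14, d=1, a=28
d=1 and a=2a₀=28 at k=4, so the next step gives (m, d) = (14, 27) again — its k=1 value — and the period has length 4.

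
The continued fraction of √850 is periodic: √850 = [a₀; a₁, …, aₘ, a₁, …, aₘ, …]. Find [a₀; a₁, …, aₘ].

a₀ = ⌊√850⌋ = 29.
With m₀=0, d₀=1 and mₖ₊₁ = dₖaₖ − mₖ, dₖ₊₁ = (n − mₖ₊₁²)/dₖ, aₖ₊₁ = ⌊(a₀+mₖ₊₁)/dₖ₊₁⌋:
  k=1: m=29, d=9, a=6
  k=2: m=25, d=25, a=2
  k=3: m=25, d=9, a=6
  k=4: m=29, d=1, a=58
d=1 and a=2a₀=58 at k=4, so the next step gives (m, d) = (29, 9) again — its k=1 value — and the period has length 4.

[29; 6, 2, 6, 58]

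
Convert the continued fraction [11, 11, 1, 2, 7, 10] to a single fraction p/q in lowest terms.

Using pₖ = aₖpₖ₋₁ + pₖ₋₂ and qₖ = aₖqₖ₋₁ + qₖ₋₂:
  k=0: a=11, p=11, q=1
  k=1: a=11, p=122, q=11
  k=2: a=1, p=133, q=12
  k=3: a=2, p=388, q=35
  k=4: a=7, p=2849, q=257
  k=5: a=10, p=28878, q=2605

28878/2605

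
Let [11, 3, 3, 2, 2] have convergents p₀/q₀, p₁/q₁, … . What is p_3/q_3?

260/23

Using pₖ = aₖpₖ₋₁ + pₖ₋₂, qₖ = aₖqₖ₋₁ + qₖ₋₂ (with p₋₁=1, p₋₂=0, q₋₁=0, q₋₂=1):
  k=0: a=11, p=11, q=1
  k=1: a=3, p=34, q=3
  k=2: a=3, p=113, q=10
  k=3: a=2, p=260, q=23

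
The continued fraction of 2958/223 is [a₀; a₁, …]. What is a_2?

2958 = 13·223 + 59   →  a_0 = 13
223 = 3·59 + 46   →  a_1 = 3
59 = 1·46 + 13   →  a_2 = 1

1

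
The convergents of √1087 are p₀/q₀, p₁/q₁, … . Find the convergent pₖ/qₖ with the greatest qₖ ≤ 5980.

√1087 = [32; 1, 31, 1, 64, …] (period length 4).
Convergents:
  p_0/q_0 = 32/1
  p_1/q_1 = 33/1
  p_2/q_2 = 1055/32
  p_3/q_3 = 1088/33
  p_4/q_4 = 70687/2144
  p_5/q_5 = 71775/2177
  p_6/q_6 = 2295712/69631
q_5 = 2177 ≤ 5980 < 69631 = q_6, so the answer is 71775/2177.

71775/2177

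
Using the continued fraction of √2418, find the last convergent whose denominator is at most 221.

√2418 = [49; 5, 1, 3, 2, 3, 1, 5, 98, …] (period length 8).
Convergents:
  p_0/q_0 = 49/1
  p_1/q_1 = 246/5
  p_2/q_2 = 295/6
  p_3/q_3 = 1131/23
  p_4/q_4 = 2557/52
  p_5/q_5 = 8802/179
  p_6/q_6 = 11359/231
q_5 = 179 ≤ 221 < 231 = q_6, so the answer is 8802/179.

8802/179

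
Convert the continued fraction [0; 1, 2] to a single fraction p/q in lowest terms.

2/3

Using pₖ = aₖpₖ₋₁ + pₖ₋₂ and qₖ = aₖqₖ₋₁ + qₖ₋₂:
  k=0: a=0, p=0, q=1
  k=1: a=1, p=1, q=1
  k=2: a=2, p=2, q=3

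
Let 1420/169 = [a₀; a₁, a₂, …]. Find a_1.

1420 = 8·169 + 68   →  a_0 = 8
169 = 2·68 + 33   →  a_1 = 2

2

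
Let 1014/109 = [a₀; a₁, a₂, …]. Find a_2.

3

1014 = 9·109 + 33   →  a_0 = 9
109 = 3·33 + 10   →  a_1 = 3
33 = 3·10 + 3   →  a_2 = 3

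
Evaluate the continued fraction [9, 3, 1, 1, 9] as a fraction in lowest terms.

Using pₖ = aₖpₖ₋₁ + pₖ₋₂ and qₖ = aₖqₖ₋₁ + qₖ₋₂:
  k=0: a=9, p=9, q=1
  k=1: a=3, p=28, q=3
  k=2: a=1, p=37, q=4
  k=3: a=1, p=65, q=7
  k=4: a=9, p=622, q=67

622/67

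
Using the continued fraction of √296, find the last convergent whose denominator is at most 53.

√296 = [17; 4, 1, 7, 1, 4, 34, …] (period length 6).
Convergents:
  p_0/q_0 = 17/1
  p_1/q_1 = 69/4
  p_2/q_2 = 86/5
  p_3/q_3 = 671/39
  p_4/q_4 = 757/44
  p_5/q_5 = 3699/215
q_4 = 44 ≤ 53 < 215 = q_5, so the answer is 757/44.

757/44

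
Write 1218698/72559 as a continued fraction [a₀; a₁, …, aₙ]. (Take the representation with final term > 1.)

1218698 = 16·72559 + 57754
72559 = 1·57754 + 14805
57754 = 3·14805 + 13339
14805 = 1·13339 + 1466
13339 = 9·1466 + 145
1466 = 10·145 + 16
145 = 9·16 + 1
16 = 16·1 + 0  (stop)
So 1218698/72559 = [16; 1, 3, 1, 9, 10, 9, 16].

[16; 1, 3, 1, 9, 10, 9, 16]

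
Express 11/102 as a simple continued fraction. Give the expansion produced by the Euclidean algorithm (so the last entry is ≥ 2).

[0; 9, 3, 1, 2]

11 = 0*102 + 11
102 = 9*11 + 3
11 = 3*3 + 2
3 = 1*2 + 1
2 = 2*1 + 0  (stop)
So 11/102 = [0; 9, 3, 1, 2].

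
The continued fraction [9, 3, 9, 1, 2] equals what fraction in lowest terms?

Using pₖ = aₖpₖ₋₁ + pₖ₋₂ and qₖ = aₖqₖ₋₁ + qₖ₋₂:
  k=0: a=9, p=9, q=1
  k=1: a=3, p=28, q=3
  k=2: a=9, p=261, q=28
  k=3: a=1, p=289, q=31
  k=4: a=2, p=839, q=90

839/90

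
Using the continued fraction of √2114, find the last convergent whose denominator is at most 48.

2115/46

√2114 = [45; 1, 44, 1, 90, …] (period length 4).
Convergents:
  p_0/q_0 = 45/1
  p_1/q_1 = 46/1
  p_2/q_2 = 2069/45
  p_3/q_3 = 2115/46
  p_4/q_4 = 192419/4185
q_3 = 46 ≤ 48 < 4185 = q_4, so the answer is 2115/46.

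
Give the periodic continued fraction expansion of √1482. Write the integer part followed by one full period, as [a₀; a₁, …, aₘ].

[38; 2, 76]

a₀ = ⌊√1482⌋ = 38.
With m₀=0, d₀=1 and mₖ₊₁ = dₖaₖ − mₖ, dₖ₊₁ = (n − mₖ₊₁²)/dₖ, aₖ₊₁ = ⌊(a₀+mₖ₊₁)/dₖ₊₁⌋:
  k=1: m=38, d=38, a=2
  k=2: m=38, d=1, a=76
d=1 and a=2a₀=76 at k=2, so the next step gives (m, d) = (38, 38) again — its k=1 value — and the period has length 2.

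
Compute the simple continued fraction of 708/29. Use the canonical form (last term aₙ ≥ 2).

708 = 24·29 + 12
29 = 2·12 + 5
12 = 2·5 + 2
5 = 2·2 + 1
2 = 2·1 + 0  (stop)
So 708/29 = [24; 2, 2, 2, 2].

[24; 2, 2, 2, 2]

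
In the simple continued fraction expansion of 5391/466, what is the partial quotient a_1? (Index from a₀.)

5391 = 11·466 + 265   →  a_0 = 11
466 = 1·265 + 201   →  a_1 = 1

1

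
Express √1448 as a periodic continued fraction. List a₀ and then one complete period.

a₀ = ⌊√1448⌋ = 38.
With m₀=0, d₀=1 and mₖ₊₁ = dₖaₖ − mₖ, dₖ₊₁ = (n − mₖ₊₁²)/dₖ, aₖ₊₁ = ⌊(a₀+mₖ₊₁)/dₖ₊₁⌋:
  k=1: m=38, d=4, a=19
  k=2: m=38, d=1, a=76
d=1 and a=2a₀=76 at k=2, so the next step gives (m, d) = (38, 4) again — its k=1 value — and the period has length 2.

[38; 19, 76]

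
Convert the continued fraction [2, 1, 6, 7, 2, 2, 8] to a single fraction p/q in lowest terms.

Using pₖ = aₖpₖ₋₁ + pₖ₋₂ and qₖ = aₖqₖ₋₁ + qₖ₋₂:
  k=0: a=2, p=2, q=1
  k=1: a=1, p=3, q=1
  k=2: a=6, p=20, q=7
  k=3: a=7, p=143, q=50
  k=4: a=2, p=306, q=107
  k=5: a=2, p=755, q=264
  k=6: a=8, p=6346, q=2219

6346/2219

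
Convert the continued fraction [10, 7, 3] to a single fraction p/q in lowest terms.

Using pₖ = aₖpₖ₋₁ + pₖ₋₂ and qₖ = aₖqₖ₋₁ + qₖ₋₂:
  k=0: a=10, p=10, q=1
  k=1: a=7, p=71, q=7
  k=2: a=3, p=223, q=22

223/22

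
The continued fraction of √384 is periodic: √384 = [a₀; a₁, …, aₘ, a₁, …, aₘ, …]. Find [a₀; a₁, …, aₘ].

a₀ = ⌊√384⌋ = 19.
With m₀=0, d₀=1 and mₖ₊₁ = dₖaₖ − mₖ, dₖ₊₁ = (n − mₖ₊₁²)/dₖ, aₖ₊₁ = ⌊(a₀+mₖ₊₁)/dₖ₊₁⌋:
  k=1: m=19, d=23, a=1
  k=2: m=4, d=16, a=1
  k=3: m=12, d=15, a=2
  k=4: m=18, d=4, a=9
  k=5: m=18, d=15, a=2
  k=6: m=12, d=16, a=1
  k=7: m=4, d=23, a=1
  k=8: m=19, d=1, a=38
d=1 and a=2a₀=38 at k=8, so the next step gives (m, d) = (19, 23) again — its k=1 value — and the period has length 8.

[19; 1, 1, 2, 9, 2, 1, 1, 38]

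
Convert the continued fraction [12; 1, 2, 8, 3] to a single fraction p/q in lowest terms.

989/78

Using pₖ = aₖpₖ₋₁ + pₖ₋₂ and qₖ = aₖqₖ₋₁ + qₖ₋₂:
  k=0: a=12, p=12, q=1
  k=1: a=1, p=13, q=1
  k=2: a=2, p=38, q=3
  k=3: a=8, p=317, q=25
  k=4: a=3, p=989, q=78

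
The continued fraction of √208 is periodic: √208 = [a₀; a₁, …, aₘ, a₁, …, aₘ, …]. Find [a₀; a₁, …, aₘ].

[14; 2, 2, 1, 2, 2, 28]

a₀ = ⌊√208⌋ = 14.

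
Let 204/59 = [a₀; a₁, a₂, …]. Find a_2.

204 = 3·59 + 27   →  a_0 = 3
59 = 2·27 + 5   →  a_1 = 2
27 = 5·5 + 2   →  a_2 = 5

5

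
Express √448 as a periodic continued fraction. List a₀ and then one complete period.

[21; 6, 42]

a₀ = ⌊√448⌋ = 21.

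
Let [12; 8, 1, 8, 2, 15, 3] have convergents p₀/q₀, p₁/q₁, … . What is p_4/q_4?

2047/169

Using pₖ = aₖpₖ₋₁ + pₖ₋₂, qₖ = aₖqₖ₋₁ + qₖ₋₂ (with p₋₁=1, p₋₂=0, q₋₁=0, q₋₂=1):
  k=0: a=12, p=12, q=1
  k=1: a=8, p=97, q=8
  k=2: a=1, p=109, q=9
  k=3: a=8, p=969, q=80
  k=4: a=2, p=2047, q=169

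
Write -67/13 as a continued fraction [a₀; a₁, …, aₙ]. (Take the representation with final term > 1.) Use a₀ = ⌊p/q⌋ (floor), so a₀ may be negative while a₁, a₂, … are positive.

[-6; 1, 5, 2]

-67 = -6*13 + 11
13 = 1*11 + 2
11 = 5*2 + 1
2 = 2*1 + 0  (stop)
So -67/13 = [-6; 1, 5, 2].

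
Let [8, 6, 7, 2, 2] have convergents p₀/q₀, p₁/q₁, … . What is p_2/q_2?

351/43

Using pₖ = aₖpₖ₋₁ + pₖ₋₂, qₖ = aₖqₖ₋₁ + qₖ₋₂ (with p₋₁=1, p₋₂=0, q₋₁=0, q₋₂=1):
  k=0: a=8, p=8, q=1
  k=1: a=6, p=49, q=6
  k=2: a=7, p=351, q=43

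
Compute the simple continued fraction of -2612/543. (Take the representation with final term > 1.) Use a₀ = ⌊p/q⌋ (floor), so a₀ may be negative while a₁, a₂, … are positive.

[-5; 5, 3, 1, 2, 9]

-2612 = -5×543 + 103
543 = 5×103 + 28
103 = 3×28 + 19
28 = 1×19 + 9
19 = 2×9 + 1
9 = 9×1 + 0  (stop)
So -2612/543 = [-5; 5, 3, 1, 2, 9].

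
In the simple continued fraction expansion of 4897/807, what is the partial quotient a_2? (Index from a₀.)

4897 = 6·807 + 55   →  a_0 = 6
807 = 14·55 + 37   →  a_1 = 14
55 = 1·37 + 18   →  a_2 = 1

1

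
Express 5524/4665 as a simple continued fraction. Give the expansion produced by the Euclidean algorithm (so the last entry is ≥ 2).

5524 = 1×4665 + 859
4665 = 5×859 + 370
859 = 2×370 + 119
370 = 3×119 + 13
119 = 9×13 + 2
13 = 6×2 + 1
2 = 2×1 + 0  (stop)
So 5524/4665 = [1; 5, 2, 3, 9, 6, 2].

[1; 5, 2, 3, 9, 6, 2]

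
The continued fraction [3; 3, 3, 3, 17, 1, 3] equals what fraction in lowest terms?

Fold from the inside: start with 3/1.
  1 + 1/3 = 4/3
  17 + 3/4 = 71/4
  3 + 4/71 = 217/71
  3 + 71/217 = 722/217
  3 + 217/722 = 2383/722
  3 + 722/2383 = 7871/2383

7871/2383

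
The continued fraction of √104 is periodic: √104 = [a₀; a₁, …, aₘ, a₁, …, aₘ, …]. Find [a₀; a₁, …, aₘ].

a₀ = ⌊√104⌋ = 10.

[10; 5, 20]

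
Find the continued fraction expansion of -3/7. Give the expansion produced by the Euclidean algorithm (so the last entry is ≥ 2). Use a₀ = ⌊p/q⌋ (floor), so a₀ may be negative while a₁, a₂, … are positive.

-3 = -1×7 + 4
7 = 1×4 + 3
4 = 1×3 + 1
3 = 3×1 + 0  (stop)
So -3/7 = [-1; 1, 1, 3].

[-1; 1, 1, 3]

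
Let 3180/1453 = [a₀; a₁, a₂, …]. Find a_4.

3180 = 2·1453 + 274   →  a_0 = 2
1453 = 5·274 + 83   →  a_1 = 5
274 = 3·83 + 25   →  a_2 = 3
83 = 3·25 + 8   →  a_3 = 3
25 = 3·8 + 1   →  a_4 = 3

3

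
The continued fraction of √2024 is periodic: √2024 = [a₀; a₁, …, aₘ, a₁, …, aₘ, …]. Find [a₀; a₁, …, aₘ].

a₀ = ⌊√2024⌋ = 44.
With m₀=0, d₀=1 and mₖ₊₁ = dₖaₖ − mₖ, dₖ₊₁ = (n − mₖ₊₁²)/dₖ, aₖ₊₁ = ⌊(a₀+mₖ₊₁)/dₖ₊₁⌋:
  k=1: m=44, d=88, a=1
  k=2: m=44, d=1, a=88
d=1 and a=2a₀=88 at k=2, so the next step gives (m, d) = (44, 88) again — its k=1 value — and the period has length 2.

[44; 1, 88]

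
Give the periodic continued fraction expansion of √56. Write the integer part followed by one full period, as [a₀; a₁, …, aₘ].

[7; 2, 14]

a₀ = ⌊√56⌋ = 7.
With m₀=0, d₀=1 and mₖ₊₁ = dₖaₖ − mₖ, dₖ₊₁ = (n − mₖ₊₁²)/dₖ, aₖ₊₁ = ⌊(a₀+mₖ₊₁)/dₖ₊₁⌋:
  k=1: m=7, d=7, a=2
  k=2: m=7, d=1, a=14
d=1 and a=2a₀=14 at k=2, so the next step gives (m, d) = (7, 7) again — its k=1 value — and the period has length 2.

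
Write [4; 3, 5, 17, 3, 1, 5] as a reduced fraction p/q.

Using pₖ = aₖpₖ₋₁ + pₖ₋₂ and qₖ = aₖqₖ₋₁ + qₖ₋₂:
  k=0: a=4, p=4, q=1
  k=1: a=3, p=13, q=3
  k=2: a=5, p=69, q=16
  k=3: a=17, p=1186, q=275
  k=4: a=3, p=3627, q=841
  k=5: a=1, p=4813, q=1116
  k=6: a=5, p=27692, q=6421

27692/6421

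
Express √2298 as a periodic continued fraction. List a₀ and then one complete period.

[47; 1, 14, 1, 94]

a₀ = ⌊√2298⌋ = 47.
With m₀=0, d₀=1 and mₖ₊₁ = dₖaₖ − mₖ, dₖ₊₁ = (n − mₖ₊₁²)/dₖ, aₖ₊₁ = ⌊(a₀+mₖ₊₁)/dₖ₊₁⌋:
  k=1: m=47, d=89, a=1
  k=2: m=42, d=6, a=14
  k=3: m=42, d=89, a=1
  k=4: m=47, d=1, a=94
d=1 and a=2a₀=94 at k=4, so the next step gives (m, d) = (47, 89) again — its k=1 value — and the period has length 4.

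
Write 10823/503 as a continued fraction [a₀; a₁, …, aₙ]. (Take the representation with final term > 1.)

[21; 1, 1, 14, 3, 2, 2]

10823 = 21·503 + 260
503 = 1·260 + 243
260 = 1·243 + 17
243 = 14·17 + 5
17 = 3·5 + 2
5 = 2·2 + 1
2 = 2·1 + 0  (stop)
So 10823/503 = [21; 1, 1, 14, 3, 2, 2].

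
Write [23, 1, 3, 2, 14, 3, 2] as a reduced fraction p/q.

Fold from the inside: start with 2/1.
  3 + 1/2 = 7/2
  14 + 2/7 = 100/7
  2 + 7/100 = 207/100
  3 + 100/207 = 721/207
  1 + 207/721 = 928/721
  23 + 721/928 = 22065/928

22065/928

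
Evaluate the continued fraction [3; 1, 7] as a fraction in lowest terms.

31/8

Using pₖ = aₖpₖ₋₁ + pₖ₋₂ and qₖ = aₖqₖ₋₁ + qₖ₋₂:
  k=0: a=3, p=3, q=1
  k=1: a=1, p=4, q=1
  k=2: a=7, p=31, q=8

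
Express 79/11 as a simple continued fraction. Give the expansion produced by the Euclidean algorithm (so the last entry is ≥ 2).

[7; 5, 2]

79 = 7*11 + 2
11 = 5*2 + 1
2 = 2*1 + 0  (stop)
So 79/11 = [7; 5, 2].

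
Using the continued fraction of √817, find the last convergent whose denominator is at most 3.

57/2

√817 = [28; 1, 1, 2, 1, 1, 56, …] (period length 6).
Convergents:
  p_0/q_0 = 28/1
  p_1/q_1 = 29/1
  p_2/q_2 = 57/2
  p_3/q_3 = 143/5
q_2 = 2 ≤ 3 < 5 = q_3, so the answer is 57/2.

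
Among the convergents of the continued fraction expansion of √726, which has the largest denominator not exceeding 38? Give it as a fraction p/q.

√726 = [26; 1, 16, 1, 52, …] (period length 4).
Convergents:
  p_0/q_0 = 26/1
  p_1/q_1 = 27/1
  p_2/q_2 = 458/17
  p_3/q_3 = 485/18
  p_4/q_4 = 25678/953
q_3 = 18 ≤ 38 < 953 = q_4, so the answer is 485/18.

485/18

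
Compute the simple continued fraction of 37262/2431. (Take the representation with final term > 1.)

37262 = 15*2431 + 797
2431 = 3*797 + 40
797 = 19*40 + 37
40 = 1*37 + 3
37 = 12*3 + 1
3 = 3*1 + 0  (stop)
So 37262/2431 = [15; 3, 19, 1, 12, 3].

[15; 3, 19, 1, 12, 3]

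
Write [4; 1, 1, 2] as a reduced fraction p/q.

Using pₖ = aₖpₖ₋₁ + pₖ₋₂ and qₖ = aₖqₖ₋₁ + qₖ₋₂:
  k=0: a=4, p=4, q=1
  k=1: a=1, p=5, q=1
  k=2: a=1, p=9, q=2
  k=3: a=2, p=23, q=5

23/5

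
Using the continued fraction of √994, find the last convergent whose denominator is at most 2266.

70969/2251

√994 = [31; 1, 1, 8, 1, 1, 62, …] (period length 6).
Convergents:
  p_0/q_0 = 31/1
  p_1/q_1 = 32/1
  p_2/q_2 = 63/2
  p_3/q_3 = 536/17
  p_4/q_4 = 599/19
  p_5/q_5 = 1135/36
  p_6/q_6 = 70969/2251
  p_7/q_7 = 72104/2287
q_6 = 2251 ≤ 2266 < 2287 = q_7, so the answer is 70969/2251.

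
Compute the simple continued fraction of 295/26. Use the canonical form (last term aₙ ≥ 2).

[11; 2, 1, 8]

295 = 11*26 + 9
26 = 2*9 + 8
9 = 1*8 + 1
8 = 8*1 + 0  (stop)
So 295/26 = [11; 2, 1, 8].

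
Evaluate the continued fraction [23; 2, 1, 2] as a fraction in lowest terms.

187/8

Using pₖ = aₖpₖ₋₁ + pₖ₋₂ and qₖ = aₖqₖ₋₁ + qₖ₋₂:
  k=0: a=23, p=23, q=1
  k=1: a=2, p=47, q=2
  k=2: a=1, p=70, q=3
  k=3: a=2, p=187, q=8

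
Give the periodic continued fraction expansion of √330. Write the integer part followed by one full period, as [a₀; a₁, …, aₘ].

[18; 6, 36]

a₀ = ⌊√330⌋ = 18.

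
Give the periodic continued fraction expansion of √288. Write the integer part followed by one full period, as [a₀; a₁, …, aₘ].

a₀ = ⌊√288⌋ = 16.
With m₀=0, d₀=1 and mₖ₊₁ = dₖaₖ − mₖ, dₖ₊₁ = (n − mₖ₊₁²)/dₖ, aₖ₊₁ = ⌊(a₀+mₖ₊₁)/dₖ₊₁⌋:
  k=1: m=16, d=32, a=1
  k=2: m=16, d=1, a=32
d=1 and a=2a₀=32 at k=2, so the next step gives (m, d) = (16, 32) again — its k=1 value — and the period has length 2.

[16; 1, 32]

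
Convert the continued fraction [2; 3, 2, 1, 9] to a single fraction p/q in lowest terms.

Using pₖ = aₖpₖ₋₁ + pₖ₋₂ and qₖ = aₖqₖ₋₁ + qₖ₋₂:
  k=0: a=2, p=2, q=1
  k=1: a=3, p=7, q=3
  k=2: a=2, p=16, q=7
  k=3: a=1, p=23, q=10
  k=4: a=9, p=223, q=97

223/97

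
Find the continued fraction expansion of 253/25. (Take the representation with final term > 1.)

[10; 8, 3]

253 = 10·25 + 3
25 = 8·3 + 1
3 = 3·1 + 0  (stop)
So 253/25 = [10; 8, 3].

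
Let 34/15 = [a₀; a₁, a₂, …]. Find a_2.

1

34 = 2·15 + 4   →  a_0 = 2
15 = 3·4 + 3   →  a_1 = 3
4 = 1·3 + 1   →  a_2 = 1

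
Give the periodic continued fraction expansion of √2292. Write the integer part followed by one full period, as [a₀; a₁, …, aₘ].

a₀ = ⌊√2292⌋ = 47.

[47; 1, 6, 1, 94]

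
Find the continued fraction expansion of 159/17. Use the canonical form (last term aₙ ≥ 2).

[9; 2, 1, 5]

159 = 9·17 + 6
17 = 2·6 + 5
6 = 1·5 + 1
5 = 5·1 + 0  (stop)
So 159/17 = [9; 2, 1, 5].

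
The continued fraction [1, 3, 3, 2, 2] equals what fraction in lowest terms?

73/56

Using pₖ = aₖpₖ₋₁ + pₖ₋₂ and qₖ = aₖqₖ₋₁ + qₖ₋₂:
  k=0: a=1, p=1, q=1
  k=1: a=3, p=4, q=3
  k=2: a=3, p=13, q=10
  k=3: a=2, p=30, q=23
  k=4: a=2, p=73, q=56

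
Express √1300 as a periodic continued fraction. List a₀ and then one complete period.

[36; 18, 72]

a₀ = ⌊√1300⌋ = 36.
With m₀=0, d₀=1 and mₖ₊₁ = dₖaₖ − mₖ, dₖ₊₁ = (n − mₖ₊₁²)/dₖ, aₖ₊₁ = ⌊(a₀+mₖ₊₁)/dₖ₊₁⌋:
  k=1: m=36, d=4, a=18
  k=2: m=36, d=1, a=72
d=1 and a=2a₀=72 at k=2, so the next step gives (m, d) = (36, 4) again — its k=1 value — and the period has length 2.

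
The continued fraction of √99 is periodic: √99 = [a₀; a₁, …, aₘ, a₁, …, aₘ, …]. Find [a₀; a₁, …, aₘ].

[9; 1, 18]

a₀ = ⌊√99⌋ = 9.
With m₀=0, d₀=1 and mₖ₊₁ = dₖaₖ − mₖ, dₖ₊₁ = (n − mₖ₊₁²)/dₖ, aₖ₊₁ = ⌊(a₀+mₖ₊₁)/dₖ₊₁⌋:
  k=1: m=9, d=18, a=1
  k=2: m=9, d=1, a=18
d=1 and a=2a₀=18 at k=2, so the next step gives (m, d) = (9, 18) again — its k=1 value — and the period has length 2.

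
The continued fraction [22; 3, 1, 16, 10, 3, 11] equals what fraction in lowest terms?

Using pₖ = aₖpₖ₋₁ + pₖ₋₂ and qₖ = aₖqₖ₋₁ + qₖ₋₂:
  k=0: a=22, p=22, q=1
  k=1: a=3, p=67, q=3
  k=2: a=1, p=89, q=4
  k=3: a=16, p=1491, q=67
  k=4: a=10, p=14999, q=674
  k=5: a=3, p=46488, q=2089
  k=6: a=11, p=526367, q=23653

526367/23653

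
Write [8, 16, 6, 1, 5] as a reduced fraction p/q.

5337/662

Using pₖ = aₖpₖ₋₁ + pₖ₋₂ and qₖ = aₖqₖ₋₁ + qₖ₋₂:
  k=0: a=8, p=8, q=1
  k=1: a=16, p=129, q=16
  k=2: a=6, p=782, q=97
  k=3: a=1, p=911, q=113
  k=4: a=5, p=5337, q=662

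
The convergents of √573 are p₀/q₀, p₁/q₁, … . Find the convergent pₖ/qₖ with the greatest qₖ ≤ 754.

17977/751

√573 = [23; 1, 14, 1, 46, …] (period length 4).
Convergents:
  p_0/q_0 = 23/1
  p_1/q_1 = 24/1
  p_2/q_2 = 359/15
  p_3/q_3 = 383/16
  p_4/q_4 = 17977/751
  p_5/q_5 = 18360/767
q_4 = 751 ≤ 754 < 767 = q_5, so the answer is 17977/751.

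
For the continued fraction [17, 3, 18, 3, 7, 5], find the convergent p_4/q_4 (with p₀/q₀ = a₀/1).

21330/1231

Using pₖ = aₖpₖ₋₁ + pₖ₋₂, qₖ = aₖqₖ₋₁ + qₖ₋₂ (with p₋₁=1, p₋₂=0, q₋₁=0, q₋₂=1):
  k=0: a=17, p=17, q=1
  k=1: a=3, p=52, q=3
  k=2: a=18, p=953, q=55
  k=3: a=3, p=2911, q=168
  k=4: a=7, p=21330, q=1231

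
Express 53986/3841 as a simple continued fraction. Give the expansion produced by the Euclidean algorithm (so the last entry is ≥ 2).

53986 = 14*3841 + 212
3841 = 18*212 + 25
212 = 8*25 + 12
25 = 2*12 + 1
12 = 12*1 + 0  (stop)
So 53986/3841 = [14; 18, 8, 2, 12].

[14; 18, 8, 2, 12]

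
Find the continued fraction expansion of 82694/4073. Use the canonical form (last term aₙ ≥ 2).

82694 = 20·4073 + 1234
4073 = 3·1234 + 371
1234 = 3·371 + 121
371 = 3·121 + 8
121 = 15·8 + 1
8 = 8·1 + 0  (stop)
So 82694/4073 = [20; 3, 3, 3, 15, 8].

[20; 3, 3, 3, 15, 8]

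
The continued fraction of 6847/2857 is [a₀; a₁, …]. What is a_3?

6847 = 2·2857 + 1133   →  a_0 = 2
2857 = 2·1133 + 591   →  a_1 = 2
1133 = 1·591 + 542   →  a_2 = 1
591 = 1·542 + 49   →  a_3 = 1

1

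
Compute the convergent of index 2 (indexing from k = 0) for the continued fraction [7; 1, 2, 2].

Using pₖ = aₖpₖ₋₁ + pₖ₋₂, qₖ = aₖqₖ₋₁ + qₖ₋₂ (with p₋₁=1, p₋₂=0, q₋₁=0, q₋₂=1):
  k=0: a=7, p=7, q=1
  k=1: a=1, p=8, q=1
  k=2: a=2, p=23, q=3

23/3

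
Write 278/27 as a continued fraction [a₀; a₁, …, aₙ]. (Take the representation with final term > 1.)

278 = 10×27 + 8
27 = 3×8 + 3
8 = 2×3 + 2
3 = 1×2 + 1
2 = 2×1 + 0  (stop)
So 278/27 = [10; 3, 2, 1, 2].

[10; 3, 2, 1, 2]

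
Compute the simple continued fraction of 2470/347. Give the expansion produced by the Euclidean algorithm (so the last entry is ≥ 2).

2470 = 7*347 + 41
347 = 8*41 + 19
41 = 2*19 + 3
19 = 6*3 + 1
3 = 3*1 + 0  (stop)
So 2470/347 = [7; 8, 2, 6, 3].

[7; 8, 2, 6, 3]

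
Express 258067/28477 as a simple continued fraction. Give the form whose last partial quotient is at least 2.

[9; 16, 19, 13, 3, 2]

258067 = 9×28477 + 1774
28477 = 16×1774 + 93
1774 = 19×93 + 7
93 = 13×7 + 2
7 = 3×2 + 1
2 = 2×1 + 0  (stop)
So 258067/28477 = [9; 16, 19, 13, 3, 2].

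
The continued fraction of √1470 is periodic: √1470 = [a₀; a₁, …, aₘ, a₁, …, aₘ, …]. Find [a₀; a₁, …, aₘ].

a₀ = ⌊√1470⌋ = 38.
With m₀=0, d₀=1 and mₖ₊₁ = dₖaₖ − mₖ, dₖ₊₁ = (n − mₖ₊₁²)/dₖ, aₖ₊₁ = ⌊(a₀+mₖ₊₁)/dₖ₊₁⌋:
  k=1: m=38, d=26, a=2
  k=2: m=14, d=49, a=1
  k=3: m=35, d=5, a=14
  k=4: m=35, d=49, a=1
  k=5: m=14, d=26, a=2
  k=6: m=38, d=1, a=76
d=1 and a=2a₀=76 at k=6, so the next step gives (m, d) = (38, 26) again — its k=1 value — and the period has length 6.

[38; 2, 1, 14, 1, 2, 76]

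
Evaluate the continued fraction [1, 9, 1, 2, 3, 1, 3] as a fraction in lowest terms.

524/475

Using pₖ = aₖpₖ₋₁ + pₖ₋₂ and qₖ = aₖqₖ₋₁ + qₖ₋₂:
  k=0: a=1, p=1, q=1
  k=1: a=9, p=10, q=9
  k=2: a=1, p=11, q=10
  k=3: a=2, p=32, q=29
  k=4: a=3, p=107, q=97
  k=5: a=1, p=139, q=126
  k=6: a=3, p=524, q=475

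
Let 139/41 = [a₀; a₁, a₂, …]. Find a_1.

2

139 = 3·41 + 16   →  a_0 = 3
41 = 2·16 + 9   →  a_1 = 2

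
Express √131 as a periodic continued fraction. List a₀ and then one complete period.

a₀ = ⌊√131⌋ = 11.
With m₀=0, d₀=1 and mₖ₊₁ = dₖaₖ − mₖ, dₖ₊₁ = (n − mₖ₊₁²)/dₖ, aₖ₊₁ = ⌊(a₀+mₖ₊₁)/dₖ₊₁⌋:
  k=1: m=11, d=10, a=2
  k=2: m=9, d=5, a=4
  k=3: m=11, d=2, a=11
  k=4: m=11, d=5, a=4
  k=5: m=9, d=10, a=2
  k=6: m=11, d=1, a=22
d=1 and a=2a₀=22 at k=6, so the next step gives (m, d) = (11, 10) again — its k=1 value — and the period has length 6.

[11; 2, 4, 11, 4, 2, 22]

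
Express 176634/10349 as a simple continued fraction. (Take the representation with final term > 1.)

[17; 14, 1, 3, 4, 2, 18]

176634 = 17×10349 + 701
10349 = 14×701 + 535
701 = 1×535 + 166
535 = 3×166 + 37
166 = 4×37 + 18
37 = 2×18 + 1
18 = 18×1 + 0  (stop)
So 176634/10349 = [17; 14, 1, 3, 4, 2, 18].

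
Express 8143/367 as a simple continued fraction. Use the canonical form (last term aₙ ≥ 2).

8143 = 22·367 + 69
367 = 5·69 + 22
69 = 3·22 + 3
22 = 7·3 + 1
3 = 3·1 + 0  (stop)
So 8143/367 = [22; 5, 3, 7, 3].

[22; 5, 3, 7, 3]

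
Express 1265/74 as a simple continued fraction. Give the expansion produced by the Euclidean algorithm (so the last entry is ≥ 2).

[17; 10, 1, 1, 3]

1265 = 17*74 + 7
74 = 10*7 + 4
7 = 1*4 + 3
4 = 1*3 + 1
3 = 3*1 + 0  (stop)
So 1265/74 = [17; 10, 1, 1, 3].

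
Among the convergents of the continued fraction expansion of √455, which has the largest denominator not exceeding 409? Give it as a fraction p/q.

8191/384

√455 = [21; 3, 42, …] (period length 2).
Convergents:
  p_0/q_0 = 21/1
  p_1/q_1 = 64/3
  p_2/q_2 = 2709/127
  p_3/q_3 = 8191/384
  p_4/q_4 = 346731/16255
q_3 = 384 ≤ 409 < 16255 = q_4, so the answer is 8191/384.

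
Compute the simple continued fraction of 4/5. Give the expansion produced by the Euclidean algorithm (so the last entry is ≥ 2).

4 = 0·5 + 4
5 = 1·4 + 1
4 = 4·1 + 0  (stop)
So 4/5 = [0; 1, 4].

[0; 1, 4]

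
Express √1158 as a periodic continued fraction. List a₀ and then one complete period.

[34; 34, 68]

a₀ = ⌊√1158⌋ = 34.
With m₀=0, d₀=1 and mₖ₊₁ = dₖaₖ − mₖ, dₖ₊₁ = (n − mₖ₊₁²)/dₖ, aₖ₊₁ = ⌊(a₀+mₖ₊₁)/dₖ₊₁⌋:
  k=1: m=34, d=2, a=34
  k=2: m=34, d=1, a=68
d=1 and a=2a₀=68 at k=2, so the next step gives (m, d) = (34, 2) again — its k=1 value — and the period has length 2.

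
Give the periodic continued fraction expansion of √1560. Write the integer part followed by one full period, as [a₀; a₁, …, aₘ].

a₀ = ⌊√1560⌋ = 39.
With m₀=0, d₀=1 and mₖ₊₁ = dₖaₖ − mₖ, dₖ₊₁ = (n − mₖ₊₁²)/dₖ, aₖ₊₁ = ⌊(a₀+mₖ₊₁)/dₖ₊₁⌋:
  k=1: m=39, d=39, a=2
  k=2: m=39, d=1, a=78
d=1 and a=2a₀=78 at k=2, so the next step gives (m, d) = (39, 39) again — its k=1 value — and the period has length 2.

[39; 2, 78]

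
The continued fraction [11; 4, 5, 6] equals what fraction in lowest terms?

Fold from the inside: start with 6/1.
  5 + 1/6 = 31/6
  4 + 6/31 = 130/31
  11 + 31/130 = 1461/130

1461/130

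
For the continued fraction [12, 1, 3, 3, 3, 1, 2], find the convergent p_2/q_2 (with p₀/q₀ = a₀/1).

51/4

Using pₖ = aₖpₖ₋₁ + pₖ₋₂, qₖ = aₖqₖ₋₁ + qₖ₋₂ (with p₋₁=1, p₋₂=0, q₋₁=0, q₋₂=1):
  k=0: a=12, p=12, q=1
  k=1: a=1, p=13, q=1
  k=2: a=3, p=51, q=4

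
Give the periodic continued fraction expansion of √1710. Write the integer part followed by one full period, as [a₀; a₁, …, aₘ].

[41; 2, 1, 5, 4, 5, 1, 2, 82]

a₀ = ⌊√1710⌋ = 41.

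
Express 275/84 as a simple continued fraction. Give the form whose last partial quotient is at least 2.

275 = 3×84 + 23
84 = 3×23 + 15
23 = 1×15 + 8
15 = 1×8 + 7
8 = 1×7 + 1
7 = 7×1 + 0  (stop)
So 275/84 = [3; 3, 1, 1, 1, 7].

[3; 3, 1, 1, 1, 7]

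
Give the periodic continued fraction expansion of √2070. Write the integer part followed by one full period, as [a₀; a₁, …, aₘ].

[45; 2, 90]

a₀ = ⌊√2070⌋ = 45.
With m₀=0, d₀=1 and mₖ₊₁ = dₖaₖ − mₖ, dₖ₊₁ = (n − mₖ₊₁²)/dₖ, aₖ₊₁ = ⌊(a₀+mₖ₊₁)/dₖ₊₁⌋:
  k=1: m=45, d=45, a=2
  k=2: m=45, d=1, a=90
d=1 and a=2a₀=90 at k=2, so the next step gives (m, d) = (45, 45) again — its k=1 value — and the period has length 2.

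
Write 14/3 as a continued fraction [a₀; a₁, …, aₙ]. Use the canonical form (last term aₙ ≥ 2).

14 = 4·3 + 2
3 = 1·2 + 1
2 = 2·1 + 0  (stop)
So 14/3 = [4; 1, 2].

[4; 1, 2]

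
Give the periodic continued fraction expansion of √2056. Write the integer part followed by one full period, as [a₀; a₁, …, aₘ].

a₀ = ⌊√2056⌋ = 45.
With m₀=0, d₀=1 and mₖ₊₁ = dₖaₖ − mₖ, dₖ₊₁ = (n − mₖ₊₁²)/dₖ, aₖ₊₁ = ⌊(a₀+mₖ₊₁)/dₖ₊₁⌋:
  k=1: m=45, d=31, a=2
  k=2: m=17, d=57, a=1
  k=3: m=40, d=8, a=10
  k=4: m=40, d=57, a=1
  k=5: m=17, d=31, a=2
  k=6: m=45, d=1, a=90
d=1 and a=2a₀=90 at k=6, so the next step gives (m, d) = (45, 31) again — its k=1 value — and the period has length 6.

[45; 2, 1, 10, 1, 2, 90]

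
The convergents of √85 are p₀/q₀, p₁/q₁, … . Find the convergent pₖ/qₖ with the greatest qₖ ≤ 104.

√85 = [9; 4, 1, 1, 4, 18, …] (period length 5).
Convergents:
  p_0/q_0 = 9/1
  p_1/q_1 = 37/4
  p_2/q_2 = 46/5
  p_3/q_3 = 83/9
  p_4/q_4 = 378/41
  p_5/q_5 = 6887/747
q_4 = 41 ≤ 104 < 747 = q_5, so the answer is 378/41.

378/41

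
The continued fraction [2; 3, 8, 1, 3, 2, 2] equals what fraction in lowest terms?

1395/601

Fold from the inside: start with 2/1.
  2 + 1/2 = 5/2
  3 + 2/5 = 17/5
  1 + 5/17 = 22/17
  8 + 17/22 = 193/22
  3 + 22/193 = 601/193
  2 + 193/601 = 1395/601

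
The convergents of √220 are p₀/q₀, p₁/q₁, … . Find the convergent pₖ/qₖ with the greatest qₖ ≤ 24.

√220 = [14; 1, 4, 1, 28, …] (period length 4).
Convergents:
  p_0/q_0 = 14/1
  p_1/q_1 = 15/1
  p_2/q_2 = 74/5
  p_3/q_3 = 89/6
  p_4/q_4 = 2566/173
q_3 = 6 ≤ 24 < 173 = q_4, so the answer is 89/6.

89/6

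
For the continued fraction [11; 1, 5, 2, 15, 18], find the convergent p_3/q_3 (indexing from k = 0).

154/13

Using pₖ = aₖpₖ₋₁ + pₖ₋₂, qₖ = aₖqₖ₋₁ + qₖ₋₂ (with p₋₁=1, p₋₂=0, q₋₁=0, q₋₂=1):
  k=0: a=11, p=11, q=1
  k=1: a=1, p=12, q=1
  k=2: a=5, p=71, q=6
  k=3: a=2, p=154, q=13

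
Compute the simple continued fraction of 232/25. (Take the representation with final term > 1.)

232 = 9×25 + 7
25 = 3×7 + 4
7 = 1×4 + 3
4 = 1×3 + 1
3 = 3×1 + 0  (stop)
So 232/25 = [9; 3, 1, 1, 3].

[9; 3, 1, 1, 3]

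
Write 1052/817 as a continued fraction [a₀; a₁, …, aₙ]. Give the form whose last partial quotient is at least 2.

1052 = 1·817 + 235
817 = 3·235 + 112
235 = 2·112 + 11
112 = 10·11 + 2
11 = 5·2 + 1
2 = 2·1 + 0  (stop)
So 1052/817 = [1; 3, 2, 10, 5, 2].

[1; 3, 2, 10, 5, 2]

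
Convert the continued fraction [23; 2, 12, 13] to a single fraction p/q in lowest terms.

Fold from the inside: start with 13/1.
  12 + 1/13 = 157/13
  2 + 13/157 = 327/157
  23 + 157/327 = 7678/327

7678/327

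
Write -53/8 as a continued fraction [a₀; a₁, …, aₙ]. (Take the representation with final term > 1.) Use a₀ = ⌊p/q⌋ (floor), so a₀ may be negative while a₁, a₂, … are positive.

-53 = -7×8 + 3
8 = 2×3 + 2
3 = 1×2 + 1
2 = 2×1 + 0  (stop)
So -53/8 = [-7; 2, 1, 2].

[-7; 2, 1, 2]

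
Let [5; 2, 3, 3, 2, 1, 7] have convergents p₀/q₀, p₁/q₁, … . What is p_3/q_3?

Using pₖ = aₖpₖ₋₁ + pₖ₋₂, qₖ = aₖqₖ₋₁ + qₖ₋₂ (with p₋₁=1, p₋₂=0, q₋₁=0, q₋₂=1):
  k=0: a=5, p=5, q=1
  k=1: a=2, p=11, q=2
  k=2: a=3, p=38, q=7
  k=3: a=3, p=125, q=23

125/23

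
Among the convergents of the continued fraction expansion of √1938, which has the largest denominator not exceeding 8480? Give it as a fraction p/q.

√1938 = [44; 44, 88, …] (period length 2).
Convergents:
  p_0/q_0 = 44/1
  p_1/q_1 = 1937/44
  p_2/q_2 = 170500/3873
  p_3/q_3 = 7503937/170456
q_2 = 3873 ≤ 8480 < 170456 = q_3, so the answer is 170500/3873.

170500/3873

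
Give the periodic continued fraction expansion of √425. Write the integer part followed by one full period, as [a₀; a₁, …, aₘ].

a₀ = ⌊√425⌋ = 20.
With m₀=0, d₀=1 and mₖ₊₁ = dₖaₖ − mₖ, dₖ₊₁ = (n − mₖ₊₁²)/dₖ, aₖ₊₁ = ⌊(a₀+mₖ₊₁)/dₖ₊₁⌋:
  k=1: m=20, d=25, a=1
  k=2: m=5, d=16, a=1
  k=3: m=11, d=19, a=1
  k=4: m=8, d=19, a=1
  k=5: m=11, d=16, a=1
  k=6: m=5, d=25, a=1
  k=7: m=20, d=1, a=40
d=1 and a=2a₀=40 at k=7, so the next step gives (m, d) = (20, 25) again — its k=1 value — and the period has length 7.

[20; 1, 1, 1, 1, 1, 1, 40]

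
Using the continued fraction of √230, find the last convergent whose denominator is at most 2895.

16561/1092

√230 = [15; 6, 30, …] (period length 2).
Convergents:
  p_0/q_0 = 15/1
  p_1/q_1 = 91/6
  p_2/q_2 = 2745/181
  p_3/q_3 = 16561/1092
  p_4/q_4 = 499575/32941
q_3 = 1092 ≤ 2895 < 32941 = q_4, so the answer is 16561/1092.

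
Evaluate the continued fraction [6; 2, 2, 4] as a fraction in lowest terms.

141/22

Using pₖ = aₖpₖ₋₁ + pₖ₋₂ and qₖ = aₖqₖ₋₁ + qₖ₋₂:
  k=0: a=6, p=6, q=1
  k=1: a=2, p=13, q=2
  k=2: a=2, p=32, q=5
  k=3: a=4, p=141, q=22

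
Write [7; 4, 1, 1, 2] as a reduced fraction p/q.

Using pₖ = aₖpₖ₋₁ + pₖ₋₂ and qₖ = aₖqₖ₋₁ + qₖ₋₂:
  k=0: a=7, p=7, q=1
  k=1: a=4, p=29, q=4
  k=2: a=1, p=36, q=5
  k=3: a=1, p=65, q=9
  k=4: a=2, p=166, q=23

166/23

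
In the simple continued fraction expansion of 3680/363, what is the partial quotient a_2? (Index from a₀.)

3680 = 10·363 + 50   →  a_0 = 10
363 = 7·50 + 13   →  a_1 = 7
50 = 3·13 + 11   →  a_2 = 3

3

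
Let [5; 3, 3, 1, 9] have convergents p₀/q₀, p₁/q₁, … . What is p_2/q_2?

Using pₖ = aₖpₖ₋₁ + pₖ₋₂, qₖ = aₖqₖ₋₁ + qₖ₋₂ (with p₋₁=1, p₋₂=0, q₋₁=0, q₋₂=1):
  k=0: a=5, p=5, q=1
  k=1: a=3, p=16, q=3
  k=2: a=3, p=53, q=10

53/10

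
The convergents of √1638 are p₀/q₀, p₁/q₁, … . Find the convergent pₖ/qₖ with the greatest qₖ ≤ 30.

√1638 = [40; 2, 8, 2, 80, …] (period length 4).
Convergents:
  p_0/q_0 = 40/1
  p_1/q_1 = 81/2
  p_2/q_2 = 688/17
  p_3/q_3 = 1457/36
q_2 = 17 ≤ 30 < 36 = q_3, so the answer is 688/17.

688/17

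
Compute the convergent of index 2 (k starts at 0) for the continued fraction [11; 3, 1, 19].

45/4

Using pₖ = aₖpₖ₋₁ + pₖ₋₂, qₖ = aₖqₖ₋₁ + qₖ₋₂ (with p₋₁=1, p₋₂=0, q₋₁=0, q₋₂=1):
  k=0: a=11, p=11, q=1
  k=1: a=3, p=34, q=3
  k=2: a=1, p=45, q=4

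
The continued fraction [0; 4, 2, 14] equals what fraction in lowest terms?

Using pₖ = aₖpₖ₋₁ + pₖ₋₂ and qₖ = aₖqₖ₋₁ + qₖ₋₂:
  k=0: a=0, p=0, q=1
  k=1: a=4, p=1, q=4
  k=2: a=2, p=2, q=9
  k=3: a=14, p=29, q=130

29/130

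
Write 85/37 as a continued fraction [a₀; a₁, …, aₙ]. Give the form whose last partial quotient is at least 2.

85 = 2·37 + 11
37 = 3·11 + 4
11 = 2·4 + 3
4 = 1·3 + 1
3 = 3·1 + 0  (stop)
So 85/37 = [2; 3, 2, 1, 3].

[2; 3, 2, 1, 3]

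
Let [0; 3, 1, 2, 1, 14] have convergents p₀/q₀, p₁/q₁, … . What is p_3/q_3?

Using pₖ = aₖpₖ₋₁ + pₖ₋₂, qₖ = aₖqₖ₋₁ + qₖ₋₂ (with p₋₁=1, p₋₂=0, q₋₁=0, q₋₂=1):
  k=0: a=0, p=0, q=1
  k=1: a=3, p=1, q=3
  k=2: a=1, p=1, q=4
  k=3: a=2, p=3, q=11

3/11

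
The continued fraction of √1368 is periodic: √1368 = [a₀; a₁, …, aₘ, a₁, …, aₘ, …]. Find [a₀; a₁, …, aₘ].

a₀ = ⌊√1368⌋ = 36.
With m₀=0, d₀=1 and mₖ₊₁ = dₖaₖ − mₖ, dₖ₊₁ = (n − mₖ₊₁²)/dₖ, aₖ₊₁ = ⌊(a₀+mₖ₊₁)/dₖ₊₁⌋:
  k=1: m=36, d=72, a=1
  k=2: m=36, d=1, a=72
d=1 and a=2a₀=72 at k=2, so the next step gives (m, d) = (36, 72) again — its k=1 value — and the period has length 2.

[36; 1, 72]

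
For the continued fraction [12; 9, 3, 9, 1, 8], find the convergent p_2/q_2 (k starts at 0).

Using pₖ = aₖpₖ₋₁ + pₖ₋₂, qₖ = aₖqₖ₋₁ + qₖ₋₂ (with p₋₁=1, p₋₂=0, q₋₁=0, q₋₂=1):
  k=0: a=12, p=12, q=1
  k=1: a=9, p=109, q=9
  k=2: a=3, p=339, q=28

339/28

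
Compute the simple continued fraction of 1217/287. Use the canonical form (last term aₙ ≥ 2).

[4; 4, 6, 3, 1, 2]

1217 = 4·287 + 69
287 = 4·69 + 11
69 = 6·11 + 3
11 = 3·3 + 2
3 = 1·2 + 1
2 = 2·1 + 0  (stop)
So 1217/287 = [4; 4, 6, 3, 1, 2].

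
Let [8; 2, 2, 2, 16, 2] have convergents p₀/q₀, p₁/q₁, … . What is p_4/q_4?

Using pₖ = aₖpₖ₋₁ + pₖ₋₂, qₖ = aₖqₖ₋₁ + qₖ₋₂ (with p₋₁=1, p₋₂=0, q₋₁=0, q₋₂=1):
  k=0: a=8, p=8, q=1
  k=1: a=2, p=17, q=2
  k=2: a=2, p=42, q=5
  k=3: a=2, p=101, q=12
  k=4: a=16, p=1658, q=197

1658/197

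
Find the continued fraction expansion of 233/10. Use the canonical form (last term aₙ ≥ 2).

233 = 23×10 + 3
10 = 3×3 + 1
3 = 3×1 + 0  (stop)
So 233/10 = [23; 3, 3].

[23; 3, 3]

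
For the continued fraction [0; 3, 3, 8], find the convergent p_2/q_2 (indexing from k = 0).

3/10

Using pₖ = aₖpₖ₋₁ + pₖ₋₂, qₖ = aₖqₖ₋₁ + qₖ₋₂ (with p₋₁=1, p₋₂=0, q₋₁=0, q₋₂=1):
  k=0: a=0, p=0, q=1
  k=1: a=3, p=1, q=3
  k=2: a=3, p=3, q=10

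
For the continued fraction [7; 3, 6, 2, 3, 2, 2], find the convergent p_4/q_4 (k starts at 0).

1039/142

Using pₖ = aₖpₖ₋₁ + pₖ₋₂, qₖ = aₖqₖ₋₁ + qₖ₋₂ (with p₋₁=1, p₋₂=0, q₋₁=0, q₋₂=1):
  k=0: a=7, p=7, q=1
  k=1: a=3, p=22, q=3
  k=2: a=6, p=139, q=19
  k=3: a=2, p=300, q=41
  k=4: a=3, p=1039, q=142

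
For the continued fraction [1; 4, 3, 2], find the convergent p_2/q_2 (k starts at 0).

Using pₖ = aₖpₖ₋₁ + pₖ₋₂, qₖ = aₖqₖ₋₁ + qₖ₋₂ (with p₋₁=1, p₋₂=0, q₋₁=0, q₋₂=1):
  k=0: a=1, p=1, q=1
  k=1: a=4, p=5, q=4
  k=2: a=3, p=16, q=13

16/13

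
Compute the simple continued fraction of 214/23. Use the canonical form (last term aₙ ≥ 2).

[9; 3, 3, 2]

214 = 9×23 + 7
23 = 3×7 + 2
7 = 3×2 + 1
2 = 2×1 + 0  (stop)
So 214/23 = [9; 3, 3, 2].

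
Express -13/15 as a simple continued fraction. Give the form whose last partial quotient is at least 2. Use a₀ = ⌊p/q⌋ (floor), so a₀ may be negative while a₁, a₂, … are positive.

[-1; 7, 2]

-13 = -1*15 + 2
15 = 7*2 + 1
2 = 2*1 + 0  (stop)
So -13/15 = [-1; 7, 2].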